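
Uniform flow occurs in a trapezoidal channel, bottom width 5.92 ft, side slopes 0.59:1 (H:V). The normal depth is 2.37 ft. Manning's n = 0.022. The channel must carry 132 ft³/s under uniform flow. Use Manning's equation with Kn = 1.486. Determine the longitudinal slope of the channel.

With bottom width b = 5.92 ft and side slope z = 0.59: A = (b + zy)y = (5.92 + 0.59×2.37)×2.37 = 17.34 ft²; P = b + 2y√(1+z²) = 5.92 + 2×2.37×1.161 = 11.42 ft.
Hydraulic radius R = A/P = 17.34/11.42 = 1.518 ft.
From Manning's equation, S = [nQ / (1.486 A R^(2/3))]² = [0.022 × 132 / (1.486 × 17.34 × 1.518^(2/3))]² = 0.00727.

S = 0.00727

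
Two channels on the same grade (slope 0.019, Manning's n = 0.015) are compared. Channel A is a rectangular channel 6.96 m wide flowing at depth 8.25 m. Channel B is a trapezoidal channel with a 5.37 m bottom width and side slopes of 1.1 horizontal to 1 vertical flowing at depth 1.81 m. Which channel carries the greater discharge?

Channel A: Flow area A = b·y = 6.96 × 8.25 = 57.42 m². Wetted perimeter P = b + 2y = 6.96 + 2×8.25 = 23.46 m. Hydraulic radius R = A/P = 57.42/23.46 = 2.448 m. Q_A = (1/0.015)·57.42·2.448^(2/3)·√0.019 = 958.3 m³/s.
Channel B: With bottom width b = 5.37 m and side slope z = 1.1: A = (b + zy)y = (5.37 + 1.1×1.81)×1.81 = 13.32 m²; P = b + 2y√(1+z²) = 5.37 + 2×1.81×1.487 = 10.75 m. Hydraulic radius R = A/P = 13.32/10.75 = 1.239 m. Q_B = (1/0.015)·13.32·1.239^(2/3)·√0.019 = 141.3 m³/s.
Q_A = 958.3 m³/s vs Q_B = 141.3 m³/s, so channel A carries more.

channel A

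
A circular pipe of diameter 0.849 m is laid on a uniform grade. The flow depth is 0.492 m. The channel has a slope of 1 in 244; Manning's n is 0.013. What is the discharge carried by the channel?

Q = 0.631 m³/s

For a circular section of diameter D = 0.849 m at depth y = 0.492 m, the central angle is θ = 2 arccos(1 − 2y/D) = 3.461 rad. Then A = (D²/8)(θ − sin θ) = 0.3401 m² and P = Dθ/2 = 1.469 m.
Hydraulic radius R = A/P = 0.3401/1.469 = 0.2315 m.
Manning's equation: Q = (1/n) A R^(2/3) S^(1/2) = (1/0.013) × 0.3401 × 0.2315^(2/3) × 0.004098^(1/2) = 0.631 m³/s.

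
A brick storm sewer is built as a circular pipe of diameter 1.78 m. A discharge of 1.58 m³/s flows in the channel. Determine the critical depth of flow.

At critical depth, Q² T / (g A³) = 1, i.e. A³/T = Q²/g = 1.58²/9.81 = 0.2545.
Trying y = 0.741 m: A³/T = 0.5367 — high.
Trying y = 0.431 m: A³/T = 0.06594 — low.
Trying y = 0.61 m: A³/T = 0.2539 — ≈ 0.2545.

y_c = 0.61 m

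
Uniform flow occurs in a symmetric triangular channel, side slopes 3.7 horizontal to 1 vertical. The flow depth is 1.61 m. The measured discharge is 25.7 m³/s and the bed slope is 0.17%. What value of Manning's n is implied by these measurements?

For a triangular section with side slope z = 3.7: A = zy² = 3.7×1.61² = 9.591 m²; P = 2y√(1+z²) = 2×1.61×3.833 = 12.34 m.
Hydraulic radius R = A/P = 9.591/12.34 = 0.7771 m.
Rearranging Manning's equation: n = (1/Q) A R^(2/3) S^(1/2) = (1/25.7) × 9.591 × 0.7771^(2/3) × √0.0017 = 0.013.

n = 0.013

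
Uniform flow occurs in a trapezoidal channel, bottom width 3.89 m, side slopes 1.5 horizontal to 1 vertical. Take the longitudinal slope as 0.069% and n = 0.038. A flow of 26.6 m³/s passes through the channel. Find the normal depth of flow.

y_n = 3.1 m

Manning's equation rearranged: A R^(2/3) = nQ / (1·√S) = 0.038 × 26.6 / (√0.00069) = 38.48.
Try y = 3.78 m: A R^(2/3) = 58.56 — too large.
Try y = 2.58 m: A R^(2/3) = 26.44 — too small.
Try y = 3.1 m: A R^(2/3) = 38.55 — ≈ 38.48.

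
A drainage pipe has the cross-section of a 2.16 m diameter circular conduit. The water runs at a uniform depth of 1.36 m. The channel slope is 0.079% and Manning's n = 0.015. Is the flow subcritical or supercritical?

subcritical

For a circular section of diameter D = 2.16 m at depth y = 1.36 m, the central angle is θ = 2 arccos(1 − 2y/D) = 3.666 rad. Then A = (D²/8)(θ − sin θ) = 2.43 m² and P = Dθ/2 = 3.959 m.
Hydraulic radius R = A/P = 2.43/3.959 = 0.6138 m.
V = (1/n) R^(2/3) √S = (1/0.015) × 0.6138^(2/3) × √0.00079 = 1.353 m/s. Hydraulic depth D_h = A/T = 2.43/2.086 = 1.165 m.
Froude number Fr = V/√(g·D_h) = 1.353/√(9.81×1.165) = 0.4, which is less than 1, so the flow is subcritical.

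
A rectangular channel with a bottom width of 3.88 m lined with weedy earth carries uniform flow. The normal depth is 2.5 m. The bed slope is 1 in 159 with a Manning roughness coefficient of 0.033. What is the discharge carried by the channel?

Flow area A = b·y = 3.88 × 2.5 = 9.7 m². Wetted perimeter P = b + 2y = 3.88 + 2×2.5 = 8.88 m.
Hydraulic radius R = A/P = 9.7/8.88 = 1.092 m.
Manning's equation: Q = (1/n) A R^(2/3) S^(1/2) = (1/0.033) × 9.7 × 1.092^(2/3) × 0.006289^(1/2) = 24.7 m³/s.

Q = 24.7 m³/s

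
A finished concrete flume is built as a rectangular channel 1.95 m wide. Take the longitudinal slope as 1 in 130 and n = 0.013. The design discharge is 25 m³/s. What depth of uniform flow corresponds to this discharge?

Manning's equation rearranged: A R^(2/3) = nQ / (1·√S) = 0.013 × 25 / (√0.007692) = 3.706.
At y = 1.93 m: A R^(2/3) = 2.818 — short.
At y = 3.09 m: A R^(2/3) = 4.935 — over.
At y = 2.42 m: A R^(2/3) = 3.703 — matches.

y_n = 2.42 m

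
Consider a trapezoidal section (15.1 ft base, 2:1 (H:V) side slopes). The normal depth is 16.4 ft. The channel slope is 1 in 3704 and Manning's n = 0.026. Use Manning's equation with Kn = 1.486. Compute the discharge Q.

With bottom width b = 15.1 ft and side slope z = 2: A = (b + zy)y = (15.1 + 2×16.4)×16.4 = 785.6 ft²; P = b + 2y√(1+z²) = 15.1 + 2×16.4×2.236 = 88.44 ft.
Hydraulic radius R = A/P = 785.6/88.44 = 8.882 ft.
Manning's equation: Q = (1.486/n) A R^(2/3) S^(1/2) = (1.486/0.026) × 785.6 × 8.882^(2/3) × 0.00027^(1/2) = 3160 ft³/s.

Q = 3160 ft³/s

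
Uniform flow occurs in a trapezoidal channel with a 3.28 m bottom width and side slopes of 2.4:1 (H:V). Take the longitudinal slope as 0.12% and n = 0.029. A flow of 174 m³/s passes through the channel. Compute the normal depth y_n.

Manning's equation rearranged: A R^(2/3) = nQ / (1·√S) = 0.029 × 174 / (√0.0012) = 145.7.
Trying y = 3.89 m: A R^(2/3) = 80.16 — short.
Trying y = 6.12 m: A R^(2/3) = 235.4 — over.
Trying y = 5.01 m: A R^(2/3) = 145.5 — close enough.

y_n = 5.01 m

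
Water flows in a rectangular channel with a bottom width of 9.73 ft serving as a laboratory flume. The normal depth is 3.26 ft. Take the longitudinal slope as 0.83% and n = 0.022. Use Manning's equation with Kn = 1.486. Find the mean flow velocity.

V = 9.61 ft/s

Flow area A = b·y = 9.73 × 3.26 = 31.72 ft². Wetted perimeter P = b + 2y = 9.73 + 2×3.26 = 16.25 ft.
Hydraulic radius R = A/P = 31.72/16.25 = 1.952 ft.
From Manning's equation, V = (1.486/n) R^(2/3) S^(1/2) = (1.486/0.022) × 1.952^(2/3) × 0.0083^(1/2) = 9.61 ft/s.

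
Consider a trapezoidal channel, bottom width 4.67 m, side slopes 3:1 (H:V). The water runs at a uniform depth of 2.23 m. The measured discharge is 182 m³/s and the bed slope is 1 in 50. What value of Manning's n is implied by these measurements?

With bottom width b = 4.67 m and side slope z = 3: A = (b + zy)y = (4.67 + 3×2.23)×2.23 = 25.33 m²; P = b + 2y√(1+z²) = 4.67 + 2×2.23×3.162 = 18.77 m.
Hydraulic radius R = A/P = 25.33/18.77 = 1.349 m.
Rearranging Manning's equation: n = (1/Q) A R^(2/3) S^(1/2) = (1/182) × 25.33 × 1.349^(2/3) × √0.02 = 0.024.

n = 0.024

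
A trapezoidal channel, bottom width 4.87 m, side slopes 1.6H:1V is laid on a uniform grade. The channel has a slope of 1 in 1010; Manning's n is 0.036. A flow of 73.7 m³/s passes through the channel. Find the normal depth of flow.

Manning's equation rearranged: A R^(2/3) = nQ / (1·√S) = 0.036 × 73.7 / (√0.0009901) = 84.32.
Try y = 3.11 m: A R^(2/3) = 46.05 — low.
Try y = 4.56 m: A R^(2/3) = 102.5 — high.
Try y = 4.16 m: A R^(2/3) = 84.3 — close enough.

y_n = 4.16 m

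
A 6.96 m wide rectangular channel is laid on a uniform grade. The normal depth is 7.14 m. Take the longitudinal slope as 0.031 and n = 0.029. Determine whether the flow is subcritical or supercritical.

supercritical

Flow area A = b·y = 6.96 × 7.14 = 49.69 m². Wetted perimeter P = b + 2y = 6.96 + 2×7.14 = 21.24 m.
Hydraulic radius R = A/P = 49.69/21.24 = 2.34 m.
V = (1/n) R^(2/3) √S = (1/0.029) × 2.34^(2/3) × √0.031 = 10.7 m/s. Hydraulic depth D_h = A/T = 49.69/6.96 = 7.14 m.
Froude number Fr = V/√(g·D_h) = 10.7/√(9.81×7.14) = 1.28, which is greater than 1, so the flow is supercritical.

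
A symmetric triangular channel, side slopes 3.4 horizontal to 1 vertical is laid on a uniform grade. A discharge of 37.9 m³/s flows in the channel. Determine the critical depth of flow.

y_c = 1.91 m

At critical depth, Q² T / (g A³) = 1, i.e. A³/T = Q²/g = 37.9²/9.81 = 146.4.
Trying y = 2.28 m: A³/T = 356.1 — over.
Trying y = 1.5 m: A³/T = 43.89 — short.
Trying y = 1.91 m: A³/T = 146.9 — ≈ 146.4.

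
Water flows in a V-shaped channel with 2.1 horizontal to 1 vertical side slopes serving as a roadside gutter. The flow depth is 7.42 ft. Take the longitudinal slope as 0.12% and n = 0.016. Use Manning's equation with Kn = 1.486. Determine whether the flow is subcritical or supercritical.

subcritical

For a triangular section with side slope z = 2.1: A = zy² = 2.1×7.42² = 115.6 ft²; P = 2y√(1+z²) = 2×7.42×2.326 = 34.52 ft.
Hydraulic radius R = A/P = 115.6/34.52 = 3.35 ft.
V = (1.486/n) R^(2/3) √S = (1.486/0.016) × 3.35^(2/3) × √0.0012 = 7.203 ft/s. Hydraulic depth D_h = A/T = 115.6/31.16 = 3.71 ft.
Froude number Fr = V/√(g·D_h) = 7.203/√(32.2×3.71) = 0.659, which is less than 1, so the flow is subcritical.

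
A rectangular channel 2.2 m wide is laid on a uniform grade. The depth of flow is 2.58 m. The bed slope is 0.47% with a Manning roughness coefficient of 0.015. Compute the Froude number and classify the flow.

subcritical

Flow area A = b·y = 2.2 × 2.58 = 5.676 m². Wetted perimeter P = b + 2y = 2.2 + 2×2.58 = 7.36 m.
Hydraulic radius R = A/P = 5.676/7.36 = 0.7712 m.
V = (1/n) R^(2/3) √S = (1/0.015) × 0.7712^(2/3) × √0.0047 = 3.844 m/s. Hydraulic depth D_h = A/T = 5.676/2.2 = 2.58 m.
Froude number Fr = V/√(g·D_h) = 3.844/√(9.81×2.58) = 0.764, which is less than 1, so the flow is subcritical.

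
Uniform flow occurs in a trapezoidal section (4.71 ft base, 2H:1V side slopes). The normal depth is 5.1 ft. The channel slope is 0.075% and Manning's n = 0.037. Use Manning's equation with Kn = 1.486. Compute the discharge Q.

With bottom width b = 4.71 ft and side slope z = 2: A = (b + zy)y = (4.71 + 2×5.1)×5.1 = 76.04 ft²; P = b + 2y√(1+z²) = 4.71 + 2×5.1×2.236 = 27.52 ft.
Hydraulic radius R = A/P = 76.04/27.52 = 2.763 ft.
Manning's equation: Q = (1.486/n) A R^(2/3) S^(1/2) = (1.486/0.037) × 76.04 × 2.763^(2/3) × 0.00075^(1/2) = 165 ft³/s.

Q = 165 ft³/s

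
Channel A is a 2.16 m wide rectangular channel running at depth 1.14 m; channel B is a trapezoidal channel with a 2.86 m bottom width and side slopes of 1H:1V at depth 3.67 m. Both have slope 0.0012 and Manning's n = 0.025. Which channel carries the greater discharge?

Channel A: Flow area A = b·y = 2.16 × 1.14 = 2.462 m². Wetted perimeter P = b + 2y = 2.16 + 2×1.14 = 4.44 m. Hydraulic radius R = A/P = 2.462/4.44 = 0.5546 m. Q_A = (1/0.025)·2.462·0.5546^(2/3)·√0.0012 = 2.303 m³/s.
Channel B: With bottom width b = 2.86 m and side slope z = 1: A = (b + zy)y = (2.86 + 1×3.67)×3.67 = 23.97 m²; P = b + 2y√(1+z²) = 2.86 + 2×3.67×1.414 = 13.24 m. Hydraulic radius R = A/P = 23.97/13.24 = 1.81 m. Q_B = (1/0.025)·23.97·1.81^(2/3)·√0.0012 = 49.32 m³/s.
Q_A = 2.303 m³/s vs Q_B = 49.32 m³/s, so channel B carries more.

channel B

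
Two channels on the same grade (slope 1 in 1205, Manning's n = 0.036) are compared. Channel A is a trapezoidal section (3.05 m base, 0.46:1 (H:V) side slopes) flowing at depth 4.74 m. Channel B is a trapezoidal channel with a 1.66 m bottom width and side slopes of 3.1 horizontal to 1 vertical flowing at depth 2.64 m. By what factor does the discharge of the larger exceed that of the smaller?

Channel A: With bottom width b = 3.05 m and side slope z = 0.46: A = (b + zy)y = (3.05 + 0.46×4.74)×4.74 = 24.79 m²; P = b + 2y√(1+z²) = 3.05 + 2×4.74×1.101 = 13.48 m. Hydraulic radius R = A/P = 24.79/13.48 = 1.839 m. Q_A = (1/0.036)·24.79·1.839^(2/3)·√0.0008299 = 29.77 m³/s.
Channel B: With bottom width b = 1.66 m and side slope z = 3.1: A = (b + zy)y = (1.66 + 3.1×2.64)×2.64 = 25.99 m²; P = b + 2y√(1+z²) = 1.66 + 2×2.64×3.257 = 18.86 m. Hydraulic radius R = A/P = 25.99/18.86 = 1.378 m. Q_B = (1/0.036)·25.99·1.378^(2/3)·√0.0008299 = 25.75 m³/s.
The larger discharge is 29.77 m³/s and the smaller is 25.75 m³/s; the ratio is 1.16.

1.16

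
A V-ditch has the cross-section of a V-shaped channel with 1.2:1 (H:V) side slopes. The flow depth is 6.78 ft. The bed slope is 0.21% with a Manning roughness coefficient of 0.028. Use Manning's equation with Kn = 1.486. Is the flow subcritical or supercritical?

For a triangular section with side slope z = 1.2: A = zy² = 1.2×6.78² = 55.16 ft²; P = 2y√(1+z²) = 2×6.78×1.562 = 21.18 ft.
Hydraulic radius R = A/P = 55.16/21.18 = 2.604 ft.
V = (1.486/n) R^(2/3) √S = (1.486/0.028) × 2.604^(2/3) × √0.0021 = 4.604 ft/s. Hydraulic depth D_h = A/T = 55.16/16.27 = 3.39 ft.
Froude number Fr = V/√(g·D_h) = 4.604/√(32.2×3.39) = 0.441, which is less than 1, so the flow is subcritical.

subcritical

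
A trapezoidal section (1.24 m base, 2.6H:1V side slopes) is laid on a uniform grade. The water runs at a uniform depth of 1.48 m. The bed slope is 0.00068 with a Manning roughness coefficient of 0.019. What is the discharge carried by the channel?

Q = 8.86 m³/s

With bottom width b = 1.24 m and side slope z = 2.6: A = (b + zy)y = (1.24 + 2.6×1.48)×1.48 = 7.53 m²; P = b + 2y√(1+z²) = 1.24 + 2×1.48×2.786 = 9.486 m.
Hydraulic radius R = A/P = 7.53/9.486 = 0.7939 m.
Manning's equation: Q = (1/n) A R^(2/3) S^(1/2) = (1/0.019) × 7.53 × 0.7939^(2/3) × 0.00068^(1/2) = 8.86 m³/s.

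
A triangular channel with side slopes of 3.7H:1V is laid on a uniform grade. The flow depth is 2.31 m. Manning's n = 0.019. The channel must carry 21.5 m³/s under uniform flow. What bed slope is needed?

S = 0.00037

For a triangular section with side slope z = 3.7: A = zy² = 3.7×2.31² = 19.74 m²; P = 2y√(1+z²) = 2×2.31×3.833 = 17.71 m.
Hydraulic radius R = A/P = 19.74/17.71 = 1.115 m.
From Manning's equation, S = [nQ / (1 A R^(2/3))]² = [0.019 × 21.5 / (1 × 19.74 × 1.115^(2/3))]² = 0.00037.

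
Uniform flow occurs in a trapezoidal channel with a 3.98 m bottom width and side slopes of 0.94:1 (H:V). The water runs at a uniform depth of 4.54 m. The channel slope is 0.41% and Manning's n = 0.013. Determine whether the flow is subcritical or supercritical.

supercritical

With bottom width b = 3.98 m and side slope z = 0.94: A = (b + zy)y = (3.98 + 0.94×4.54)×4.54 = 37.44 m²; P = b + 2y√(1+z²) = 3.98 + 2×4.54×1.372 = 16.44 m.
Hydraulic radius R = A/P = 37.44/16.44 = 2.277 m.
V = (1/n) R^(2/3) √S = (1/0.013) × 2.277^(2/3) × √0.0041 = 8.526 m/s. Hydraulic depth D_h = A/T = 37.44/12.52 = 2.992 m.
Froude number Fr = V/√(g·D_h) = 8.526/√(9.81×2.992) = 1.57, which is greater than 1, so the flow is supercritical.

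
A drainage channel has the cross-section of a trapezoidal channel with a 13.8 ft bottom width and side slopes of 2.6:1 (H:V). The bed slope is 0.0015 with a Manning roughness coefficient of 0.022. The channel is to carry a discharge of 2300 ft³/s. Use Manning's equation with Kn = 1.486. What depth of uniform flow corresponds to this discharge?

y_n = 8.45 ft

Manning's equation rearranged: A R^(2/3) = nQ / (1.486·√S) = 0.022 × 2300 / (1.486 × √0.0015) = 879.2.
At y = 6.18 ft: A R^(2/3) = 451.6 — short.
At y = 9.94 ft: A R^(2/3) = 1257 — over.
At y = 8.45 ft: A R^(2/3) = 879.7 — matches.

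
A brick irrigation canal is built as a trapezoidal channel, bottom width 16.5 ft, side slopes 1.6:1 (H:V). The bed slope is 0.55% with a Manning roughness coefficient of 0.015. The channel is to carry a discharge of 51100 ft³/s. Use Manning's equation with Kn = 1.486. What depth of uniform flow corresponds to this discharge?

y_n = 23.9 ft

Manning's equation rearranged: A R^(2/3) = nQ / (1.486·√S) = 0.015 × 51100 / (1.486 × √0.0055) = 6955.
Try y = 17.5 ft: A R^(2/3) = 3477 — low.
Try y = 23.9 ft: A R^(2/3) = 6957 — ≈ 6955.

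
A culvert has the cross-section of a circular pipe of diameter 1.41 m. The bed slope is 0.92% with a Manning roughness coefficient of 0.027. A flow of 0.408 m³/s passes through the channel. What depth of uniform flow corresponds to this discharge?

y_n = 0.366 m

Manning's equation rearranged: A R^(2/3) = nQ / (1·√S) = 0.027 × 0.408 / (√0.0092) = 0.1148.
Trying y = 0.284 m: A R^(2/3) = 0.06922 — too small.
Trying y = 0.445 m: A R^(2/3) = 0.1683 — too large.
Trying y = 0.366 m: A R^(2/3) = 0.115 — close enough.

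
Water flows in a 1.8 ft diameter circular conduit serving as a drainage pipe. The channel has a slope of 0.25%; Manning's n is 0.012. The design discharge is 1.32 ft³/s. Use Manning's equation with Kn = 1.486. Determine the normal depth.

Manning's equation rearranged: A R^(2/3) = nQ / (1.486·√S) = 0.012 × 1.32 / (1.486 × √0.0025) = 0.2132.
Trying y = 0.583 ft: A R^(2/3) = 0.3391 — high.
Trying y = 0.321 ft: A R^(2/3) = 0.1036 — low.
Trying y = 0.459 ft: A R^(2/3) = 0.2129 — matches.

y_n = 0.459 ft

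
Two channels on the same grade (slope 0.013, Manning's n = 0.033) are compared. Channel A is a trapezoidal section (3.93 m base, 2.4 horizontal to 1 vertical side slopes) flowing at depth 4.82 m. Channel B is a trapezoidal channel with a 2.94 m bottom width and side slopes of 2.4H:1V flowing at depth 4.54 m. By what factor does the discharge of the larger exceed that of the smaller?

Channel A: With bottom width b = 3.93 m and side slope z = 2.4: A = (b + zy)y = (3.93 + 2.4×4.82)×4.82 = 74.7 m²; P = b + 2y√(1+z²) = 3.93 + 2×4.82×2.6 = 28.99 m. Hydraulic radius R = A/P = 74.7/28.99 = 2.576 m. Q_A = (1/0.033)·74.7·2.576^(2/3)·√0.013 = 485.1 m³/s.
Channel B: With bottom width b = 2.94 m and side slope z = 2.4: A = (b + zy)y = (2.94 + 2.4×4.54)×4.54 = 62.82 m²; P = b + 2y√(1+z²) = 2.94 + 2×4.54×2.6 = 26.55 m. Hydraulic radius R = A/P = 62.82/26.55 = 2.366 m. Q_B = (1/0.033)·62.82·2.366^(2/3)·√0.013 = 385.4 m³/s.
The larger discharge is 485.1 m³/s and the smaller is 385.4 m³/s; the ratio is 1.26.

1.26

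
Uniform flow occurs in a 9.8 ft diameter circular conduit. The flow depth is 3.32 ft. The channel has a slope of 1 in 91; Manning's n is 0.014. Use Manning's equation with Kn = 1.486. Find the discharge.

Q = 377 ft³/s

For a circular section of diameter D = 9.8 ft at depth y = 3.32 ft, the central angle is θ = 2 arccos(1 − 2y/D) = 2.485 rad. Then A = (D²/8)(θ − sin θ) = 22.5 ft² and P = Dθ/2 = 12.18 ft.
Hydraulic radius R = A/P = 22.5/12.18 = 1.848 ft.
Manning's equation: Q = (1.486/n) A R^(2/3) S^(1/2) = (1.486/0.014) × 22.5 × 1.848^(2/3) × 0.01099^(1/2) = 377 ft³/s.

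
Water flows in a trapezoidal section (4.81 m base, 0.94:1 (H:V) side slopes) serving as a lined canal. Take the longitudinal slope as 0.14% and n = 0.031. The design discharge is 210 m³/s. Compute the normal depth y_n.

Manning's equation rearranged: A R^(2/3) = nQ / (1·√S) = 0.031 × 210 / (√0.0014) = 174.
Trying y = 7.85 m: A R^(2/3) = 226 — over.
Trying y = 4.76 m: A R^(2/3) = 80.8 — short.
Trying y = 6.94 m: A R^(2/3) = 174.2 — matches.

y_n = 6.94 m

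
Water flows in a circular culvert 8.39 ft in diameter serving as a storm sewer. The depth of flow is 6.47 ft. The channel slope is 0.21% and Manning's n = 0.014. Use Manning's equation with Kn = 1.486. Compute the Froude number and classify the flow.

For a circular section of diameter D = 8.39 ft at depth y = 6.47 ft, the central angle is θ = 2 arccos(1 − 2y/D) = 4.288 rad. Then A = (D²/8)(θ − sin θ) = 45.75 ft² and P = Dθ/2 = 17.99 ft.
Hydraulic radius R = A/P = 45.75/17.99 = 2.543 ft.
V = (1.486/n) R^(2/3) √S = (1.486/0.014) × 2.543^(2/3) × √0.0021 = 9.063 ft/s. Hydraulic depth D_h = A/T = 45.75/7.049 = 6.49 ft.
Froude number Fr = V/√(g·D_h) = 9.063/√(32.2×6.49) = 0.627, which is less than 1, so the flow is subcritical.

subcritical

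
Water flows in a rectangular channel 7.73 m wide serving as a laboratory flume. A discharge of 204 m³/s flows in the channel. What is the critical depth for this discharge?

y_c = 4.14 m

For a rectangular channel, critical depth y_c = (q²/g)^(1/3) where q = Q/b = 204/7.73 = 26.39 m²/s.
So y_c = (26.39²/9.81)^(1/3) = 4.14 m.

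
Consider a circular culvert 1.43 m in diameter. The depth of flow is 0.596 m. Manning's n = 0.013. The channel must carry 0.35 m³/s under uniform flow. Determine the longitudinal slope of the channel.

S = 0.00024

For a circular section of diameter D = 1.43 m at depth y = 0.596 m, the central angle is θ = 2 arccos(1 − 2y/D) = 2.807 rad. Then A = (D²/8)(θ − sin θ) = 0.6336 m² and P = Dθ/2 = 2.007 m.
Hydraulic radius R = A/P = 0.6336/2.007 = 0.3157 m.
From Manning's equation, S = [nQ / (1 A R^(2/3))]² = [0.013 × 0.35 / (1 × 0.6336 × 0.3157^(2/3))]² = 0.00024.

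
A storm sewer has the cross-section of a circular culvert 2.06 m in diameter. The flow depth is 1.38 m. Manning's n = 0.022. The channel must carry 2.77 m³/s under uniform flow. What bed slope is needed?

S = 0.0013

For a circular section of diameter D = 2.06 m at depth y = 1.38 m, the central angle is θ = 2 arccos(1 − 2y/D) = 3.835 rad. Then A = (D²/8)(θ − sin θ) = 2.373 m² and P = Dθ/2 = 3.95 m.
Hydraulic radius R = A/P = 2.373/3.95 = 0.6008 m.
From Manning's equation, S = [nQ / (1 A R^(2/3))]² = [0.022 × 2.77 / (1 × 2.373 × 0.6008^(2/3))]² = 0.0013.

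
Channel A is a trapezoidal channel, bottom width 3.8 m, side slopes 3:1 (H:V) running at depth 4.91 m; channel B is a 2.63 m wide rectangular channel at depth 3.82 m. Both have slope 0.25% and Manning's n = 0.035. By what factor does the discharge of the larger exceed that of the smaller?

17.4

Channel A: With bottom width b = 3.8 m and side slope z = 3: A = (b + zy)y = (3.8 + 3×4.91)×4.91 = 90.98 m²; P = b + 2y√(1+z²) = 3.8 + 2×4.91×3.162 = 34.85 m. Hydraulic radius R = A/P = 90.98/34.85 = 2.61 m. Q_A = (1/0.035)·90.98·2.61^(2/3)·√0.0025 = 246.4 m³/s.
Channel B: Flow area A = b·y = 2.63 × 3.82 = 10.05 m². Wetted perimeter P = b + 2y = 2.63 + 2×3.82 = 10.27 m. Hydraulic radius R = A/P = 10.05/10.27 = 0.9782 m. Q_B = (1/0.035)·10.05·0.9782^(2/3)·√0.0025 = 14.14 m³/s.
The larger discharge is 246.4 m³/s and the smaller is 14.14 m³/s; the ratio is 17.4.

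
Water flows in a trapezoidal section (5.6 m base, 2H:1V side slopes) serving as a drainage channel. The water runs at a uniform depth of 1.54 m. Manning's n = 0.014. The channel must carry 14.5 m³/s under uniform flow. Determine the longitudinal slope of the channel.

With bottom width b = 5.6 m and side slope z = 2: A = (b + zy)y = (5.6 + 2×1.54)×1.54 = 13.37 m²; P = b + 2y√(1+z²) = 5.6 + 2×1.54×2.236 = 12.49 m.
Hydraulic radius R = A/P = 13.37/12.49 = 1.07 m.
From Manning's equation, S = [nQ / (1 A R^(2/3))]² = [0.014 × 14.5 / (1 × 13.37 × 1.07^(2/3))]² = 0.000211.

S = 0.000211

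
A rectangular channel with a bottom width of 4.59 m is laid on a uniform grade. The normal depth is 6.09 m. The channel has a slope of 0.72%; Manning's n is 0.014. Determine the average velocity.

Flow area A = b·y = 4.59 × 6.09 = 27.95 m². Wetted perimeter P = b + 2y = 4.59 + 2×6.09 = 16.77 m.
Hydraulic radius R = A/P = 27.95/16.77 = 1.667 m.
From Manning's equation, V = (1/n) R^(2/3) S^(1/2) = (1/0.014) × 1.667^(2/3) × 0.0072^(1/2) = 8.52 m/s.

V = 8.52 m/s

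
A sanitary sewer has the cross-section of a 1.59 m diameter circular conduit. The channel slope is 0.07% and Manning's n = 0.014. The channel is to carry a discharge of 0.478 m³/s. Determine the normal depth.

Manning's equation rearranged: A R^(2/3) = nQ / (1·√S) = 0.014 × 0.478 / (√0.0007) = 0.2529.
At y = 0.43 m: A R^(2/3) = 0.1717 — short.
At y = 0.65 m: A R^(2/3) = 0.3764 — over.
At y = 0.525 m: A R^(2/3) = 0.2527 — ≈ 0.2529.

y_n = 0.525 m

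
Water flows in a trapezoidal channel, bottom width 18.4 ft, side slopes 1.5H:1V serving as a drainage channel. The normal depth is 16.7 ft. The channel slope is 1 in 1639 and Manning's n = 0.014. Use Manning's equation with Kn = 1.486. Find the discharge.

With bottom width b = 18.4 ft and side slope z = 1.5: A = (b + zy)y = (18.4 + 1.5×16.7)×16.7 = 725.6 ft²; P = b + 2y√(1+z²) = 18.4 + 2×16.7×1.803 = 78.61 ft.
Hydraulic radius R = A/P = 725.6/78.61 = 9.23 ft.
Manning's equation: Q = (1.486/n) A R^(2/3) S^(1/2) = (1.486/0.014) × 725.6 × 9.23^(2/3) × 0.0006101^(1/2) = 8370 ft³/s.

Q = 8370 ft³/s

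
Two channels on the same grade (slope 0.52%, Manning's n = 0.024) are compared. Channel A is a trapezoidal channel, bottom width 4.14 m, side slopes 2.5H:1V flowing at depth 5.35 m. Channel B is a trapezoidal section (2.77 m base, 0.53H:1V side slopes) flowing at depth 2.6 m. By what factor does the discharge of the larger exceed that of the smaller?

Channel A: With bottom width b = 4.14 m and side slope z = 2.5: A = (b + zy)y = (4.14 + 2.5×5.35)×5.35 = 93.71 m²; P = b + 2y√(1+z²) = 4.14 + 2×5.35×2.693 = 32.95 m. Hydraulic radius R = A/P = 93.71/32.95 = 2.844 m. Q_A = (1/0.024)·93.71·2.844^(2/3)·√0.0052 = 565.1 m³/s.
Channel B: With bottom width b = 2.77 m and side slope z = 0.53: A = (b + zy)y = (2.77 + 0.53×2.6)×2.6 = 10.78 m²; P = b + 2y√(1+z²) = 2.77 + 2×2.6×1.132 = 8.655 m. Hydraulic radius R = A/P = 10.78/8.655 = 1.246 m. Q_B = (1/0.024)·10.78·1.246^(2/3)·√0.0052 = 37.52 m³/s.
The larger discharge is 565.1 m³/s and the smaller is 37.52 m³/s; the ratio is 15.1.

15.1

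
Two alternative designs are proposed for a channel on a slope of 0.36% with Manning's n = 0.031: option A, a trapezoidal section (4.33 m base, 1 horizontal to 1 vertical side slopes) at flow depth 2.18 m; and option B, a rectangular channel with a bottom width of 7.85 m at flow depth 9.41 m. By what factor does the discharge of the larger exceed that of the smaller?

8.4

Channel A: With bottom width b = 4.33 m and side slope z = 1: A = (b + zy)y = (4.33 + 1×2.18)×2.18 = 14.19 m²; P = b + 2y√(1+z²) = 4.33 + 2×2.18×1.414 = 10.5 m. Hydraulic radius R = A/P = 14.19/10.5 = 1.352 m. Q_A = (1/0.031)·14.19·1.352^(2/3)·√0.0036 = 33.59 m³/s.
Channel B: Flow area A = b·y = 7.85 × 9.41 = 73.87 m². Wetted perimeter P = b + 2y = 7.85 + 2×9.41 = 26.67 m. Hydraulic radius R = A/P = 73.87/26.67 = 2.77 m. Q_B = (1/0.031)·73.87·2.77^(2/3)·√0.0036 = 282 m³/s.
The larger discharge is 282 m³/s and the smaller is 33.59 m³/s; the ratio is 8.4.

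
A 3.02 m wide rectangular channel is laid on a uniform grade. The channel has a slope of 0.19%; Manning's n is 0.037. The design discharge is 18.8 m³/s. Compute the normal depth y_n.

y_n = 4.82 m

Manning's equation rearranged: A R^(2/3) = nQ / (1·√S) = 0.037 × 18.8 / (√0.0019) = 15.96.
At y = 3.45 m: A R^(2/3) = 10.77 — low.
At y = 6.07 m: A R^(2/3) = 20.81 — high.
At y = 4.82 m: A R^(2/3) = 15.98 — close enough.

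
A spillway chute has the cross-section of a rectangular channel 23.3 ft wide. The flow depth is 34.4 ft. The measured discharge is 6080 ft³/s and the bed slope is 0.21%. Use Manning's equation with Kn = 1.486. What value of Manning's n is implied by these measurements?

Flow area A = b·y = 23.3 × 34.4 = 801.5 ft². Wetted perimeter P = b + 2y = 23.3 + 2×34.4 = 92.1 ft.
Hydraulic radius R = A/P = 801.5/92.1 = 8.703 ft.
Rearranging Manning's equation: n = (1.486/Q) A R^(2/3) S^(1/2) = (1.486/6080) × 801.5 × 8.703^(2/3) × √0.0021 = 0.038.

n = 0.038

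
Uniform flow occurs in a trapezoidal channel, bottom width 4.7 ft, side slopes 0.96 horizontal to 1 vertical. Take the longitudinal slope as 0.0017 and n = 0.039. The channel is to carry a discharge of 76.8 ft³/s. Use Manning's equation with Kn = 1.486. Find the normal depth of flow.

Manning's equation rearranged: A R^(2/3) = nQ / (1.486·√S) = 0.039 × 76.8 / (1.486 × √0.0017) = 48.89.
At y = 4.51 ft: A R^(2/3) = 72.33 — over.
At y = 3.18 ft: A R^(2/3) = 36.8 — short.
At y = 3.69 ft: A R^(2/3) = 48.88 — close enough.

y_n = 3.69 ft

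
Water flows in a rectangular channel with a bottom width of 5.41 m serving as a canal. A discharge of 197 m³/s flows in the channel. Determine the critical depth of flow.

For a rectangular channel, critical depth y_c = (q²/g)^(1/3) where q = Q/b = 197/5.41 = 36.41 m²/s.
So y_c = (36.41²/9.81)^(1/3) = 5.13 m.

y_c = 5.13 m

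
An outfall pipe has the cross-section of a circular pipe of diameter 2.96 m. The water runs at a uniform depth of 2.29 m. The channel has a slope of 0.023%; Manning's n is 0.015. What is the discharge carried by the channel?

Q = 5.37 m³/s

For a circular section of diameter D = 2.96 m at depth y = 2.29 m, the central angle is θ = 2 arccos(1 − 2y/D) = 4.3 rad. Then A = (D²/8)(θ − sin θ) = 5.713 m² and P = Dθ/2 = 6.364 m.
Hydraulic radius R = A/P = 5.713/6.364 = 0.8977 m.
Manning's equation: Q = (1/n) A R^(2/3) S^(1/2) = (1/0.015) × 5.713 × 0.8977^(2/3) × 0.00023^(1/2) = 5.37 m³/s.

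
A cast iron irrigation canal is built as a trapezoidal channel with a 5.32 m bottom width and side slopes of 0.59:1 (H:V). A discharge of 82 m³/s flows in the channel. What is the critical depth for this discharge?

y_c = 2.61 m

At critical depth, Q² T / (g A³) = 1, i.e. A³/T = Q²/g = 82²/9.81 = 685.4.
Trying y = 2.08 m: A³/T = 324.9 — too small.
Trying y = 2.82 m: A³/T = 883.3 — too large.
Trying y = 2.61 m: A³/T = 683.3 — matches.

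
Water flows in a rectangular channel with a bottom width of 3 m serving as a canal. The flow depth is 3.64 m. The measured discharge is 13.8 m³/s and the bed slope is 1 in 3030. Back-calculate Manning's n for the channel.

n = 0.015

Flow area A = b·y = 3 × 3.64 = 10.92 m². Wetted perimeter P = b + 2y = 3 + 2×3.64 = 10.28 m.
Hydraulic radius R = A/P = 10.92/10.28 = 1.062 m.
Rearranging Manning's equation: n = (1/Q) A R^(2/3) S^(1/2) = (1/13.8) × 10.92 × 1.062^(2/3) × √0.00033 = 0.015.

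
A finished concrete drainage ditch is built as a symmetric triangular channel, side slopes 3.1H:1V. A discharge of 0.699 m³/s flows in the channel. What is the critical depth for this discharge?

At critical depth, Q² T / (g A³) = 1, i.e. A³/T = Q²/g = 0.699²/9.81 = 0.04981.
At y = 0.482 m: A³/T = 0.125 — high.
At y = 0.321 m: A³/T = 0.01638 — low.
At y = 0.401 m: A³/T = 0.04982 — close enough.

y_c = 0.401 m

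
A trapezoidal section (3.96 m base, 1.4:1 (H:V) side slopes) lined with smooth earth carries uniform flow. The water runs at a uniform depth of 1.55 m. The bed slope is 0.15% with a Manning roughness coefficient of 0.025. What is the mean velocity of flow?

With bottom width b = 3.96 m and side slope z = 1.4: A = (b + zy)y = (3.96 + 1.4×1.55)×1.55 = 9.502 m²; P = b + 2y√(1+z²) = 3.96 + 2×1.55×1.72 = 9.293 m.
Hydraulic radius R = A/P = 9.502/9.293 = 1.022 m.
From Manning's equation, V = (1/n) R^(2/3) S^(1/2) = (1/0.025) × 1.022^(2/3) × 0.0015^(1/2) = 1.57 m/s.

V = 1.57 m/s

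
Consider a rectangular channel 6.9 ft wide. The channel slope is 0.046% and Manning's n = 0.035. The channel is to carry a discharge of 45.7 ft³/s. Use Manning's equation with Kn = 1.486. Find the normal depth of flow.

Manning's equation rearranged: A R^(2/3) = nQ / (1.486·√S) = 0.035 × 45.7 / (1.486 × √0.00046) = 50.19.
Try y = 3.85 ft: A R^(2/3) = 39.59 — short.
Try y = 5.8 ft: A R^(2/3) = 66.94 — over.
Try y = 4.62 ft: A R^(2/3) = 50.18 — ≈ 50.19.

y_n = 4.62 ft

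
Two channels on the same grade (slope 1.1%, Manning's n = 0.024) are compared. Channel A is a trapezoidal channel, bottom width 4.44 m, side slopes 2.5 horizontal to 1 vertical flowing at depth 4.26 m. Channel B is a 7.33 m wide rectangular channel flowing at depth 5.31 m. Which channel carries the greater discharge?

Channel A: With bottom width b = 4.44 m and side slope z = 2.5: A = (b + zy)y = (4.44 + 2.5×4.26)×4.26 = 64.28 m²; P = b + 2y√(1+z²) = 4.44 + 2×4.26×2.693 = 27.38 m. Hydraulic radius R = A/P = 64.28/27.38 = 2.348 m. Q_A = (1/0.024)·64.28·2.348^(2/3)·√0.011 = 496.2 m³/s.
Channel B: Flow area A = b·y = 7.33 × 5.31 = 38.92 m². Wetted perimeter P = b + 2y = 7.33 + 2×5.31 = 17.95 m. Hydraulic radius R = A/P = 38.92/17.95 = 2.168 m. Q_B = (1/0.024)·38.92·2.168^(2/3)·√0.011 = 285 m³/s.
Q_A = 496.2 m³/s vs Q_B = 285 m³/s, so channel A carries more.

channel A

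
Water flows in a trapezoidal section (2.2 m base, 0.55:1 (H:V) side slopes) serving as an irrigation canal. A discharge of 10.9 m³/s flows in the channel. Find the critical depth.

y_c = 1.22 m

At critical depth, Q² T / (g A³) = 1, i.e. A³/T = Q²/g = 10.9²/9.81 = 12.11.
At y = 1.49 m: A³/T = 23.72 — too large.
At y = 0.887 m: A³/T = 4.267 — too small.
At y = 1.22 m: A³/T = 12.13 — matches.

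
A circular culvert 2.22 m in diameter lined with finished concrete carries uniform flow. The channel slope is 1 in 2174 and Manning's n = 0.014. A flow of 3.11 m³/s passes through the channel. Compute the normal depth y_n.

y_n = 1.47 m

Manning's equation rearranged: A R^(2/3) = nQ / (1·√S) = 0.014 × 3.11 / (√0.00046) = 2.03.
Try y = 1.72 m: A R^(2/3) = 2.472 — high.
Try y = 1.18 m: A R^(2/3) = 1.448 — low.
Try y = 1.47 m: A R^(2/3) = 2.03 — ≈ 2.03.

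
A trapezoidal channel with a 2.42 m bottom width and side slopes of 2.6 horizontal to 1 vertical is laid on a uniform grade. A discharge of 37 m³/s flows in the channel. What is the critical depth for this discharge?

At critical depth, Q² T / (g A³) = 1, i.e. A³/T = Q²/g = 37²/9.81 = 139.6.
Try y = 2.04 m: A³/T = 300.3 — over.
Try y = 1.23 m: A³/T = 37.43 — short.
Try y = 1.7 m: A³/T = 139.6 — matches.

y_c = 1.7 m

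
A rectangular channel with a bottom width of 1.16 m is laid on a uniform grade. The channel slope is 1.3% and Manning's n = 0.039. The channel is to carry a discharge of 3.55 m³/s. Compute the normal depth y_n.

Manning's equation rearranged: A R^(2/3) = nQ / (1·√S) = 0.039 × 3.55 / (√0.013) = 1.214.
Trying y = 2.17 m: A R^(2/3) = 1.495 — too large.
Trying y = 1.25 m: A R^(2/3) = 0.7822 — too small.
Trying y = 1.81 m: A R^(2/3) = 1.213 — ≈ 1.214.

y_n = 1.81 m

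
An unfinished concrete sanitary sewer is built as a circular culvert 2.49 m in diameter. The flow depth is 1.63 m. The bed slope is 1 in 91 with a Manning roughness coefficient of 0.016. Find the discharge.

Q = 17.8 m³/s

For a circular section of diameter D = 2.49 m at depth y = 1.63 m, the central angle is θ = 2 arccos(1 − 2y/D) = 3.77 rad. Then A = (D²/8)(θ − sin θ) = 3.378 m² and P = Dθ/2 = 4.694 m.
Hydraulic radius R = A/P = 3.378/4.694 = 0.7196 m.
Manning's equation: Q = (1/n) A R^(2/3) S^(1/2) = (1/0.016) × 3.378 × 0.7196^(2/3) × 0.01099^(1/2) = 17.8 m³/s.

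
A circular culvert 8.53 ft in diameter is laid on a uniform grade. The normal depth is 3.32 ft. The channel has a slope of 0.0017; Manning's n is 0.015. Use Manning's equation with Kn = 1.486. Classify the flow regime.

subcritical

For a circular section of diameter D = 8.53 ft at depth y = 3.32 ft, the central angle is θ = 2 arccos(1 − 2y/D) = 2.695 rad. Then A = (D²/8)(θ − sin θ) = 20.58 ft² and P = Dθ/2 = 11.49 ft.
Hydraulic radius R = A/P = 20.58/11.49 = 1.791 ft.
V = (1.486/n) R^(2/3) √S = (1.486/0.015) × 1.791^(2/3) × √0.0017 = 6.023 ft/s. Hydraulic depth D_h = A/T = 20.58/8.318 = 2.474 ft.
Froude number Fr = V/√(g·D_h) = 6.023/√(32.2×2.474) = 0.675, which is less than 1, so the flow is subcritical.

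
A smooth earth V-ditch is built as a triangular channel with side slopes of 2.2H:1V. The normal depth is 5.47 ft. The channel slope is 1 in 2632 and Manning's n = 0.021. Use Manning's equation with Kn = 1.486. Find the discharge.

Q = 167 ft³/s

For a triangular section with side slope z = 2.2: A = zy² = 2.2×5.47² = 65.83 ft²; P = 2y√(1+z²) = 2×5.47×2.417 = 26.44 ft.
Hydraulic radius R = A/P = 65.83/26.44 = 2.49 ft.
Manning's equation: Q = (1.486/n) A R^(2/3) S^(1/2) = (1.486/0.021) × 65.83 × 2.49^(2/3) × 0.0003799^(1/2) = 167 ft³/s.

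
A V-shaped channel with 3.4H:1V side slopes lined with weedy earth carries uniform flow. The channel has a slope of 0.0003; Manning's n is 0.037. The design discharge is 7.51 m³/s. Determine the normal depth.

Manning's equation rearranged: A R^(2/3) = nQ / (1·√S) = 0.037 × 7.51 / (√0.0003) = 16.04.
Trying y = 1.77 m: A R^(2/3) = 9.551 — short.
Trying y = 2.15 m: A R^(2/3) = 16.04 — matches.

y_n = 2.15 m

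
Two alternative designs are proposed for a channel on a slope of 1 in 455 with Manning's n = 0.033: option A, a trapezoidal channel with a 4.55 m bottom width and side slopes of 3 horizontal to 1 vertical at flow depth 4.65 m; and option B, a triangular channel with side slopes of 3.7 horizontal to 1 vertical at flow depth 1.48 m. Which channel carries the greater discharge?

Channel A: With bottom width b = 4.55 m and side slope z = 3: A = (b + zy)y = (4.55 + 3×4.65)×4.65 = 86.03 m²; P = b + 2y√(1+z²) = 4.55 + 2×4.65×3.162 = 33.96 m. Hydraulic radius R = A/P = 86.03/33.96 = 2.533 m. Q_A = (1/0.033)·86.03·2.533^(2/3)·√0.002198 = 227.1 m³/s.
Channel B: For a triangular section with side slope z = 3.7: A = zy² = 3.7×1.48² = 8.104 m²; P = 2y√(1+z²) = 2×1.48×3.833 = 11.34 m. Hydraulic radius R = A/P = 8.104/11.34 = 0.7144 m. Q_B = (1/0.033)·8.104·0.7144^(2/3)·√0.002198 = 9.201 m³/s.
Q_A = 227.1 m³/s vs Q_B = 9.201 m³/s, so channel A carries more.

channel A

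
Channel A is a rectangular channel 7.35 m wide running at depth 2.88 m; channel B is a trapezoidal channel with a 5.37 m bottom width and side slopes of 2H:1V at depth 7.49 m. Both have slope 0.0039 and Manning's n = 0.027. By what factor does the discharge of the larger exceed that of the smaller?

Channel A: Flow area A = b·y = 7.35 × 2.88 = 21.17 m². Wetted perimeter P = b + 2y = 7.35 + 2×2.88 = 13.11 m. Hydraulic radius R = A/P = 21.17/13.11 = 1.615 m. Q_A = (1/0.027)·21.17·1.615^(2/3)·√0.0039 = 67.39 m³/s.
Channel B: With bottom width b = 5.37 m and side slope z = 2: A = (b + zy)y = (5.37 + 2×7.49)×7.49 = 152.4 m²; P = b + 2y√(1+z²) = 5.37 + 2×7.49×2.236 = 38.87 m. Hydraulic radius R = A/P = 152.4/38.87 = 3.922 m. Q_B = (1/0.027)·152.4·3.922^(2/3)·√0.0039 = 876.7 m³/s.
The larger discharge is 876.7 m³/s and the smaller is 67.39 m³/s; the ratio is 13.

13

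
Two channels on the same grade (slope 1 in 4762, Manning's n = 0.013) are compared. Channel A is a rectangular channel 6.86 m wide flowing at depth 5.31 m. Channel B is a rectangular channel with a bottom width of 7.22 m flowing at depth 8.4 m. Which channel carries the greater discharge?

Channel A: Flow area A = b·y = 6.86 × 5.31 = 36.43 m². Wetted perimeter P = b + 2y = 6.86 + 2×5.31 = 17.48 m. Hydraulic radius R = A/P = 36.43/17.48 = 2.084 m. Q_A = (1/0.013)·36.43·2.084^(2/3)·√0.00021 = 66.25 m³/s.
Channel B: Flow area A = b·y = 7.22 × 8.4 = 60.65 m². Wetted perimeter P = b + 2y = 7.22 + 2×8.4 = 24.02 m. Hydraulic radius R = A/P = 60.65/24.02 = 2.525 m. Q_B = (1/0.013)·60.65·2.525^(2/3)·√0.00021 = 125.4 m³/s.
Q_A = 66.25 m³/s vs Q_B = 125.4 m³/s, so channel B carries more.

channel B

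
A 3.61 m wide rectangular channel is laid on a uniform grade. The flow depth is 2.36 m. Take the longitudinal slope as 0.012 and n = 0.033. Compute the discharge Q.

Q = 28.7 m³/s

Flow area A = b·y = 3.61 × 2.36 = 8.52 m². Wetted perimeter P = b + 2y = 3.61 + 2×2.36 = 8.33 m.
Hydraulic radius R = A/P = 8.52/8.33 = 1.023 m.
Manning's equation: Q = (1/n) A R^(2/3) S^(1/2) = (1/0.033) × 8.52 × 1.023^(2/3) × 0.012^(1/2) = 28.7 m³/s.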